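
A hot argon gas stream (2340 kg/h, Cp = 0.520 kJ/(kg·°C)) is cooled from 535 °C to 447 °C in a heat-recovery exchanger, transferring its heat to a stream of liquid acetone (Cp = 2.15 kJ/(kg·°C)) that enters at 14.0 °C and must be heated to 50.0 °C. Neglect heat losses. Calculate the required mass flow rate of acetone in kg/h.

ṁ_c = 1380 kg/h

Heat released by hot stream: Q = 2340 × 0.520 × (535 − 447) = 107080 kJ/h
Energy balance on cold side (adiabatic exchanger): Q = ṁ_c·Cp_c·(T_c,out − T_c,in)
ṁ_c = 107080 / [2.15 × (50.0 − 14.0)] = 1383.4 kg/h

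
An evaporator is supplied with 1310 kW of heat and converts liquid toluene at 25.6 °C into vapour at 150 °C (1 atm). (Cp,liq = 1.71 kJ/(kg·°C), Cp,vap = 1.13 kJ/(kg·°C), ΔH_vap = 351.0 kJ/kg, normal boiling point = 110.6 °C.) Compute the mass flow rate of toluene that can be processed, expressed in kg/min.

ṁ = 145 kg/min

Δh = 1.71×(110.6−25.6) + 351.0 + 1.13×(150−110.6) = 540.87 kJ/kg
Q = 1310 kW = 1310 kJ/s = 78600 kJ/min
ṁ = Q/Δh = 78600 / 540.87 = 145.32 kg/min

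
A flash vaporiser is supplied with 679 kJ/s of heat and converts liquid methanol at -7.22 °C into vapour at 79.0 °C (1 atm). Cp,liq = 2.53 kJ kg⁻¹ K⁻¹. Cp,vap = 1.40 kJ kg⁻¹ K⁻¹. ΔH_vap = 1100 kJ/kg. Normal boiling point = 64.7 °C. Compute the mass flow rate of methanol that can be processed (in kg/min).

Δh = 2.53×(64.7−-7.22) + 1100 + 1.40×(79.0−64.7) = 1302 kJ/kg
Q = 679 kJ/s = 679 kJ/s = 40740 kJ/min
ṁ = Q/Δh = 40740 / 1302 = 31.291 kg/min

ṁ = 31.3 kg/min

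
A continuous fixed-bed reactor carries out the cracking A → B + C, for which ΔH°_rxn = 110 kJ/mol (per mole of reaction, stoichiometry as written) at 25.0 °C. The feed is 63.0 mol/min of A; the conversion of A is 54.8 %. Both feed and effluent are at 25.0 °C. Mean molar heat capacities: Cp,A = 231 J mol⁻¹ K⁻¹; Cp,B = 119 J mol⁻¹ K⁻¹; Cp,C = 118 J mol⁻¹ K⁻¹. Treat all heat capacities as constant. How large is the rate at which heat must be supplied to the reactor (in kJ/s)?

Q_in = 63.3 kJ/s

Extent of reaction ξ = 0.548 × 63.0 = 34.524 mol/min
Reaction term: ξ·ΔH°_rxn = 34.524 × 110 = 3797.6 kJ/min
Q = ΔH = 3797.6 kJ/min = 63.294 kW
Heat supplied = 63.294 kJ/s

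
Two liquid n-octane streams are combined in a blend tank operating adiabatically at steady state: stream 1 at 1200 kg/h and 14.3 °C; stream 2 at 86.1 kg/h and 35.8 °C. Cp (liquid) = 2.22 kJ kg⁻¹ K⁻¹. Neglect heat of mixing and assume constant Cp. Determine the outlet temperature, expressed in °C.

No heat crosses the boundary, so H_out = H_in.
T_out = Σ ṁᵢCp,ᵢTᵢ / Σ ṁᵢCp,ᵢ
      = 44938 / 2855.1 = 15.739 °C

T_out = 15.7 °C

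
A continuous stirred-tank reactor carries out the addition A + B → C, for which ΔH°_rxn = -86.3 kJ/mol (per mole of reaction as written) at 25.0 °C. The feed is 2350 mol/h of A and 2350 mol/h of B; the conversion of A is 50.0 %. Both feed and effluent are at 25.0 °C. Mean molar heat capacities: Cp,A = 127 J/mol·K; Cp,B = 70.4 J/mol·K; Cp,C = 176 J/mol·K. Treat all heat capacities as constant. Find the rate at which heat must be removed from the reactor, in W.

Q_out = 28200 W

Extent of reaction ξ = 0.500 × 2350 = 1175 mol/h
Reaction term: ξ·ΔH°_rxn = 1175 × -86.3 = -101400 kJ/h
Q = ΔH = -101400 kJ/h = -28.167 kW
Heat removed = 28167 W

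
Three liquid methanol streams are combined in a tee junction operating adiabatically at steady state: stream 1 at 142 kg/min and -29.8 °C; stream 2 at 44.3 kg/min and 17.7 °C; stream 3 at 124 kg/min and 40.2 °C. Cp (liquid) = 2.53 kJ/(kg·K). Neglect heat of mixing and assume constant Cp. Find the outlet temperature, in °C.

Adiabatic, steady state ⇒ Σ ṁᵢCp,ᵢ(T_out − Tᵢ) = 0
T_out = Σ ṁᵢCp,ᵢTᵢ / Σ ṁᵢCp,ᵢ
      = 3889.4 / 785.06 = 4.9543 °C

T_out = 4.95 °C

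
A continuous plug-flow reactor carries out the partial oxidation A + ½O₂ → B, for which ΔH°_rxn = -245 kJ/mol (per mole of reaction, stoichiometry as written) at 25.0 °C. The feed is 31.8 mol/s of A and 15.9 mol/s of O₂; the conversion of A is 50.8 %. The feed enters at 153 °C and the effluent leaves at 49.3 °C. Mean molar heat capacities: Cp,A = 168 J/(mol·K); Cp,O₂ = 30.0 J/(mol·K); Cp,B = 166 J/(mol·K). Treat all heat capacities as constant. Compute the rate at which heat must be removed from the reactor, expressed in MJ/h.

Q_out = 16400 MJ/h

Extent of reaction ξ = 0.508 × 31.8 = 16.154 mol/s
Reaction term: ξ·ΔH°_rxn = 16.154 × -245 = -3957.8 kJ/s
Sensible, feed 153→25 °C: -744.88 kJ/s
Outlet flows (mol/s): A 15.646, O₂ 7.8228, B 16.154
Sensible, products 25→49.3 °C: 134.74 kJ/s
Q = ΔH = -4568 kJ/s = -4568 kW
Heat removed = 16445 MJ/h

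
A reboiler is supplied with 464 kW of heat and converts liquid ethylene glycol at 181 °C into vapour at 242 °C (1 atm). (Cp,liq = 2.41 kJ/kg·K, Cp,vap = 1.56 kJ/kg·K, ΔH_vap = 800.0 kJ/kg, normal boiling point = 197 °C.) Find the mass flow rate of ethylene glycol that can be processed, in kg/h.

ṁ = 1840 kg/h

Δh = 2.41×(197−181) + 800.0 + 1.56×(242−197) = 908.76 kJ/kg
Q = 464 kW = 464 kJ/s = 1.6704e+06 kJ/h
ṁ = Q/Δh = 1.6704e+06 / 908.76 = 1838.1 kg/h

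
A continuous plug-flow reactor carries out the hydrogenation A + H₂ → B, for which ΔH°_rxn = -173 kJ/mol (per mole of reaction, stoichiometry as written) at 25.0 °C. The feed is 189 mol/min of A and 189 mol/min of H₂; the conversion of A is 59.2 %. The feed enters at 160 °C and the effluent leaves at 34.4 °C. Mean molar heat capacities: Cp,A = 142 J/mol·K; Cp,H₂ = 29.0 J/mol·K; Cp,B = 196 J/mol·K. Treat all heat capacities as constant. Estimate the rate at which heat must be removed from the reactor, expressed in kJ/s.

Q_out = 390 kJ/s

Extent of reaction ξ = 0.592 × 189 = 111.89 mol/min
Reaction term: ξ·ΔH°_rxn = 111.89 × -173 = -19357 kJ/min
Sensible, feed 160→25 °C: -4363.1 kJ/min
Outlet flows (mol/min): A 77.112, H₂ 77.112, B 111.89
Sensible, products 25→34.4 °C: 330.09 kJ/min
Q = ΔH = -23390 kJ/min = -389.83 kW
Heat removed = 389.83 kJ/s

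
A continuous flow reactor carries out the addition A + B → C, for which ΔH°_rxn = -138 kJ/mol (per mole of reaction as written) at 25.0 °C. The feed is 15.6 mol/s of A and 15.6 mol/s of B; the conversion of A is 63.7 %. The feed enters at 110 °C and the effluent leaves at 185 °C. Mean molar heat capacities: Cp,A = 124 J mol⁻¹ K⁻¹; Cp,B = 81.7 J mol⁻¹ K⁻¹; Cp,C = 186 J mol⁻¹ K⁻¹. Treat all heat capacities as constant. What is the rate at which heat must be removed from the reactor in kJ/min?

Q_out = 69700 kJ/min

Extent of reaction ξ = 0.637 × 15.6 = 9.9372 mol/s
Reaction term: ξ·ΔH°_rxn = 9.9372 × -138 = -1371.3 kJ/s
Sensible, feed 110→25 °C: -272.76 kJ/s
Outlet flows (mol/s): A 5.6628, B 5.6628, C 9.9372
Sensible, products 25→185 °C: 482.11 kJ/s
Q = ΔH = -1162 kJ/s = -1162 kW
Heat removed = 69719 kJ/min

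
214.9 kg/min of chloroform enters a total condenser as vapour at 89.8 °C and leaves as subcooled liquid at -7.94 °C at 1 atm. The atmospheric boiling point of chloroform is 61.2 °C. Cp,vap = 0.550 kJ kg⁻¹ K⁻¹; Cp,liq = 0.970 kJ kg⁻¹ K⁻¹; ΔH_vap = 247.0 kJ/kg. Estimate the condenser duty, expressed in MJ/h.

Q_c = 4250 MJ/h

vapour 89.8→61.2 °C: -15.73 kJ/kg
condensation at 61.2 °C: -247 kJ/kg
liquid 61.2→-7.94 °C: -67.066 kJ/kg
Δh = -15.73 + -247 + -67.066 = -329.8 kJ/kg
Q = ṁ·Δh = 214.9 kg/min × -329.8 kJ/kg = -70873 kJ/min
|Q| = 1181.2 kW = 4252.4 MJ/h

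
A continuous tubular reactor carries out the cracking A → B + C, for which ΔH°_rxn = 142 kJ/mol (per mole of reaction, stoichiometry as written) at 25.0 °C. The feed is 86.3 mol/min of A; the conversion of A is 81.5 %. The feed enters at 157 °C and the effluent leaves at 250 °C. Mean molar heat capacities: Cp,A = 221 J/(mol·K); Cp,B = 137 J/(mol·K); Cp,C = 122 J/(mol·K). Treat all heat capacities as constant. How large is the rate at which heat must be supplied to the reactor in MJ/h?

Extent of reaction ξ = 0.815 × 86.3 = 70.334 mol/min
Reaction term: ξ·ΔH°_rxn = 70.334 × 142 = 9987.5 kJ/min
Sensible, feed 157→25 °C: -2517.5 kJ/min
Outlet flows (mol/min): A 15.966, B 70.334, C 70.334
Sensible, products 25→250 °C: 4892.6 kJ/min
Q = ΔH = 12363 kJ/min = 206.04 kW
Heat supplied = 741.75 MJ/h

Q_in = 742 MJ/h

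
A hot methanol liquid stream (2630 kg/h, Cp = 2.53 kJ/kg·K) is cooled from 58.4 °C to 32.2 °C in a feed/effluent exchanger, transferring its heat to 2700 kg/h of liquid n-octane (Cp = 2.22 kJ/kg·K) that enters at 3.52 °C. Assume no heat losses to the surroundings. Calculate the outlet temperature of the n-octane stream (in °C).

T_c,out = 32.6 °C

Heat released by hot stream: Q = 2630 × 2.53 × (58.4 − 32.2) = 174330 kJ/h
Energy balance on cold side (adiabatic exchanger): Q = ṁ_c·Cp_c·(T_c,out − T_c,in)
T_c,out = 3.52 + 174330/(2700 × 2.22) = 32.604 °C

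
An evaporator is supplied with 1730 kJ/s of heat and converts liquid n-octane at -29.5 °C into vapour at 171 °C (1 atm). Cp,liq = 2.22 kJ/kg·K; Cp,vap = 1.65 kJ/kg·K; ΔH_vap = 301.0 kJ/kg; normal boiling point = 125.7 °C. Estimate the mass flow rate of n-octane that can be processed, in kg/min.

ṁ = 144 kg/min

Δh = 2.22×(125.7−-29.5) + 301.0 + 1.65×(171−125.7) = 720.29 kJ/kg
Q = 1730 kJ/s = 1730 kJ/s = 103800 kJ/min
ṁ = Q/Δh = 103800 / 720.29 = 144.11 kg/min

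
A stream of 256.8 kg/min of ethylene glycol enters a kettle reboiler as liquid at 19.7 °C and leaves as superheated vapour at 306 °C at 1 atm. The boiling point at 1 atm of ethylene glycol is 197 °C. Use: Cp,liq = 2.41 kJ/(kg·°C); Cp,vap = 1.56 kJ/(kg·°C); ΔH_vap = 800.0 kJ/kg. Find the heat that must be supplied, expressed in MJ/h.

Q = 21500 MJ/h

liquid 19.7→197 °C: 427.29 kJ/kg
vaporisation at 197 °C: 800 kJ/kg
vapour 197→306 °C: 170.04 kJ/kg
Δh = 427.29 + 800 + 170.04 = 1397.3 kJ/kg
Q = ṁ·Δh = 256.8 kg/min × 1397.3 kJ/kg = 358840 kJ/min
|Q| = 5980.6 kW = 21530 MJ/h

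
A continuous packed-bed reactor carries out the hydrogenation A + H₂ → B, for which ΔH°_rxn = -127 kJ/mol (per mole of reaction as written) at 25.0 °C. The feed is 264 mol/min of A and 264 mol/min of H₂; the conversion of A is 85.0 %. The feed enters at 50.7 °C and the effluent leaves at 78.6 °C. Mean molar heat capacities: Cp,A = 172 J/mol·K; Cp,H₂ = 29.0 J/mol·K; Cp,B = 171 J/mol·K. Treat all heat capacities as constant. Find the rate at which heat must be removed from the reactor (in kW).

Extent of reaction ξ = 0.850 × 264 = 224.4 mol/min
Reaction term: ξ·ΔH°_rxn = 224.4 × -127 = -28499 kJ/min
Sensible, feed 50.7→25 °C: -1363.7 kJ/min
Outlet flows (mol/min): A 39.6, H₂ 39.6, B 224.4
Sensible, products 25→78.6 °C: 2483.4 kJ/min
Q = ΔH = -27379 kJ/min = -456.32 kW
Heat removed = 456.32 kW

Q_out = 456 kW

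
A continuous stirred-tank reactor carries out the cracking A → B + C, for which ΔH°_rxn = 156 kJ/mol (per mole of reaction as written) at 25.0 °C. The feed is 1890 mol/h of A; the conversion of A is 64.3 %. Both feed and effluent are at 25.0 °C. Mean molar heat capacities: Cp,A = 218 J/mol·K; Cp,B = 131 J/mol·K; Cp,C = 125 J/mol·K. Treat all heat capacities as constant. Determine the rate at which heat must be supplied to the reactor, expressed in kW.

Extent of reaction ξ = 0.643 × 1890 = 1215.3 mol/h
Reaction term: ξ·ΔH°_rxn = 1215.3 × 156 = 189580 kJ/h
Q = ΔH = 189580 kJ/h = 52.662 kW
Heat supplied = 52.662 kW

Q_in = 52.7 kW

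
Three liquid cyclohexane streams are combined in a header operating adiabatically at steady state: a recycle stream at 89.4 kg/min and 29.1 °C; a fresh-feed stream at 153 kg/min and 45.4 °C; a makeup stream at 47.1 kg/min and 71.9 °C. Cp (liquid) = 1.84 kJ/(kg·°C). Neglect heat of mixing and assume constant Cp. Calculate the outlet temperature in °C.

T_out = 44.7 °C

Energy balance with Q = 0: Σ ṁᵢCp,ᵢ(T_out − Tᵢ) = 0
Σ ṁᵢCp,ᵢTᵢ = 89.4×1.84×29.1 + 153×1.84×45.4 + 47.1×1.84×71.9 = 23799
Σ ṁᵢCp,ᵢ = 89.4×1.84 + 153×1.84 + 47.1×1.84 = 532.68
T_out = 23799 / 532.68 = 44.678 °C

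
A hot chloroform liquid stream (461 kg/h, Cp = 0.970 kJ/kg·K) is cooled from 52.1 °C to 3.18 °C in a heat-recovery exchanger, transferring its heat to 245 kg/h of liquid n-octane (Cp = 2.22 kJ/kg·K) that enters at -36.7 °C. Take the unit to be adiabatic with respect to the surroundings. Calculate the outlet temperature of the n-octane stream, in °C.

T_c,out = 3.52 °C

Heat released by hot stream: Q = 461 × 0.970 × (52.1 − 3.18) = 21876 kJ/h
Energy balance on cold side (adiabatic exchanger): Q = ṁ_c·Cp_c·(T_c,out − T_c,in)
T_c,out = -36.7 + 21876/(245 × 2.22) = 3.5198 °C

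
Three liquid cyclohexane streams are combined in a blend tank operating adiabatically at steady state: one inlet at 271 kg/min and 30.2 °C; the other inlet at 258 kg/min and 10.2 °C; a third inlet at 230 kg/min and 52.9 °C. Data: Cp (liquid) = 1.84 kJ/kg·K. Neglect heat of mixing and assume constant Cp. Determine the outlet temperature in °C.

T_out = 30.3 °C

Energy balance with Q = 0: Σ ṁᵢCp,ᵢ(T_out − Tᵢ) = 0
Σ ṁᵢCp,ᵢTᵢ = 271×1.84×30.2 + 258×1.84×10.2 + 230×1.84×52.9 = 42288
Σ ṁᵢCp,ᵢ = 271×1.84 + 258×1.84 + 230×1.84 = 1396.6
T_out = 42288 / 1396.6 = 30.28 °C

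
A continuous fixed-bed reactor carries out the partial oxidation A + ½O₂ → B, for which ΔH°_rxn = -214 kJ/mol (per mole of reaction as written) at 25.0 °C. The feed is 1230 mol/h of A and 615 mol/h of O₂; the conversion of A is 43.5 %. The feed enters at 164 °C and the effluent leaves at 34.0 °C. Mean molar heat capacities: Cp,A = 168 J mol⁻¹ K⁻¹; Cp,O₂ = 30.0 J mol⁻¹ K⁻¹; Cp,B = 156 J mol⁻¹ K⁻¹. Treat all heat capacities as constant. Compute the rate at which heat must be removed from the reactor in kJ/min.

Extent of reaction ξ = 0.435 × 1230 = 535.05 mol/h
Reaction term: ξ·ΔH°_rxn = 535.05 × -214 = -114500 kJ/h
Sensible, feed 164→25 °C: -31288 kJ/h
Outlet flows (mol/h): A 694.95, O₂ 347.48, B 535.05
Sensible, products 25→34.0 °C: 1895.8 kJ/h
Q = ΔH = -143890 kJ/h = -39.97 kW
Heat removed = 2398.2 kJ/min

Q_out = 2400 kJ/min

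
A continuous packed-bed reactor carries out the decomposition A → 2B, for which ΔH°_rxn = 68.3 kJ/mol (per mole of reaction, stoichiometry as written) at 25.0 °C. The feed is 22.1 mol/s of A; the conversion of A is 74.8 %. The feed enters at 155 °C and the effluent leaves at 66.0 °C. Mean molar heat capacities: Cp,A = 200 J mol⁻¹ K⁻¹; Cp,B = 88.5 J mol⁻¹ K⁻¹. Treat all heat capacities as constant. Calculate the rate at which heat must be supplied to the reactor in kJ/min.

Extent of reaction ξ = 0.748 × 22.1 = 16.531 mol/s
Reaction term: ξ·ΔH°_rxn = 16.531 × 68.3 = 1129.1 kJ/s
Sensible, feed 155→25 °C: -574.6 kJ/s
Outlet flows (mol/s): A 5.5692, B 33.062
Sensible, products 25→66.0 °C: 165.63 kJ/s
Q = ΔH = 720.09 kJ/s = 720.09 kW
Heat supplied = 43205 kJ/min

Q_in = 43200 kJ/min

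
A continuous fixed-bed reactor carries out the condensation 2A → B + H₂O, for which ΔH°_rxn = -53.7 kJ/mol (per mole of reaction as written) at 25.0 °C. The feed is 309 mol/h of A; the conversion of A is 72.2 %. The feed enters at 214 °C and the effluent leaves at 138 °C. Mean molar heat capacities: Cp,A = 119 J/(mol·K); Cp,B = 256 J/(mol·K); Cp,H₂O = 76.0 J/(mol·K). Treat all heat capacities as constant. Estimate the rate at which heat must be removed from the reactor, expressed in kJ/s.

Extent of reaction ξ = 0.722 × 309 / 2 = 111.55 mol/h
Reaction term: ξ·ΔH°_rxn = 111.55 × -53.7 = -5990.2 kJ/h
Sensible, feed 214→25 °C: -6949.7 kJ/h
Outlet flows (mol/h): A 85.902, B 111.55, H₂O 111.55
Sensible, products 25→138 °C: 5340 kJ/h
Q = ΔH = -7599.9 kJ/h = -2.1111 kW
Heat removed = 2.1111 kJ/s

Q_out = 2.11 kJ/s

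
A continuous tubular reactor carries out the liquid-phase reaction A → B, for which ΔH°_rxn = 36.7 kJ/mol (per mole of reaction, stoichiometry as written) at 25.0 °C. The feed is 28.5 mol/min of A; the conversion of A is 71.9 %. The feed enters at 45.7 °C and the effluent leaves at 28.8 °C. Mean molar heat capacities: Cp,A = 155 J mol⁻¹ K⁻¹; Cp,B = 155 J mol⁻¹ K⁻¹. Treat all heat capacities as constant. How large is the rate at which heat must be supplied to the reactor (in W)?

Extent of reaction ξ = 0.719 × 28.5 = 20.491 mol/min
Reaction term: ξ·ΔH°_rxn = 20.491 × 36.7 = 752.04 kJ/min
Sensible, feed 45.7→25 °C: -91.442 kJ/min
Outlet flows (mol/min): A 8.0085, B 20.491
Sensible, products 25→28.8 °C: 16.787 kJ/min
Q = ΔH = 677.38 kJ/min = 11.29 kW
Heat supplied = 11290 W

Q_in = 11300 W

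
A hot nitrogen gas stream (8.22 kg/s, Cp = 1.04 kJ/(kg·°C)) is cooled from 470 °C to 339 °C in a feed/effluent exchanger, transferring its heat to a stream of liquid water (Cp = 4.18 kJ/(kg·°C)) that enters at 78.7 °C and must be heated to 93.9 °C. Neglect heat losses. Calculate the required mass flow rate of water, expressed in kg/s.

ṁ_c = 17.6 kg/s

Heat released by hot stream: Q = 8.22 × 1.04 × (470 − 339) = 1119.9 kJ/s
Energy balance on cold side (adiabatic exchanger): Q = ṁ_c·Cp_c·(T_c,out − T_c,in)
ṁ_c = 1119.9 / [4.18 × (93.9 − 78.7)] = 17.626 kg/s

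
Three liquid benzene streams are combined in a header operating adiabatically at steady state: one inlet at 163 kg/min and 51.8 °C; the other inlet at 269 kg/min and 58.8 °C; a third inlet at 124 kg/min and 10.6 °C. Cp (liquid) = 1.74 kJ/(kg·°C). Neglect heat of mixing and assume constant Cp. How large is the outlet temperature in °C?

No heat crosses the boundary, so H_out = H_in.
Σ ṁᵢCp,ᵢTᵢ = 163×1.74×51.8 + 269×1.74×58.8 + 124×1.74×10.6 = 44500
Σ ṁᵢCp,ᵢ = 163×1.74 + 269×1.74 + 124×1.74 = 967.44
T_out = 44500 / 967.44 = 45.998 °C

T_out = 46.0 °C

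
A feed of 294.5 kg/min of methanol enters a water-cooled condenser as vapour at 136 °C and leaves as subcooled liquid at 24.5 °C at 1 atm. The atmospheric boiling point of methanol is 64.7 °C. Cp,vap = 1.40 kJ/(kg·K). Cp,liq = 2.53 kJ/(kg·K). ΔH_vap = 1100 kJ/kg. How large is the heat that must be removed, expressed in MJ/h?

Q_c = 23000 MJ/h

vapour 136→64.7 °C: -99.82 kJ/kg
condensation at 64.7 °C: -1100 kJ/kg
liquid 64.7→24.5 °C: -101.71 kJ/kg
Δh = -99.82 + -1100 + -101.71 = -1301.5 kJ/kg
Q = ṁ·Δh = 294.5 kg/min × -1301.5 kJ/kg = -383300 kJ/min
|Q| = 6388.3 kW = 22998 MJ/h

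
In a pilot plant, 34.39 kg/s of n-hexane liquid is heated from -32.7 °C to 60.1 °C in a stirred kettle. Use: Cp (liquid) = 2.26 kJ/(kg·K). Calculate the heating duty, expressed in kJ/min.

Q = 433000 kJ/min

Q = ṁ·Cp·ΔT = 34.39 × 2.26 × (60.1 − -32.7) = 7212.5 kJ/s
Heating duty = 432750 kJ/min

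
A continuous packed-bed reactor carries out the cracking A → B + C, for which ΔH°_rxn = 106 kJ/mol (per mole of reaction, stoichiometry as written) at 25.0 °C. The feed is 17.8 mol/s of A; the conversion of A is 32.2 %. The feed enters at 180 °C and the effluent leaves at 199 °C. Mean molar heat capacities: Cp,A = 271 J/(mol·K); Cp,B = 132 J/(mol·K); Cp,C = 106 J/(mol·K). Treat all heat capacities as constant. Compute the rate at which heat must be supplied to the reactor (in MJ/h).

Extent of reaction ξ = 0.322 × 17.8 = 5.7316 mol/s
Reaction term: ξ·ΔH°_rxn = 5.7316 × 106 = 607.55 kJ/s
Sensible, feed 180→25 °C: -747.69 kJ/s
Outlet flows (mol/s): A 12.068, B 5.7316, C 5.7316
Sensible, products 25→199 °C: 806.43 kJ/s
Q = ΔH = 666.29 kJ/s = 666.29 kW
Heat supplied = 2398.6 MJ/h

Q_in = 2400 MJ/h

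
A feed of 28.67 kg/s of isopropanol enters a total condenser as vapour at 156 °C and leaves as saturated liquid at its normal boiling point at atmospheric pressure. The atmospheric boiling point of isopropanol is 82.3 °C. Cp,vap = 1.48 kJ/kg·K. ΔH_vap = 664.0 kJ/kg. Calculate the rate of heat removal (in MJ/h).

Q_c = 79800 MJ/h

vapour 156→82.3 °C: -109.08 kJ/kg
condensation at 82.3 °C: -664 kJ/kg
Δh = -109.08 + -664 = -773.08 kJ/kg
Q = ṁ·Δh = 28.67 kg/s × -773.08 kJ/kg = -22164 kJ/s
|Q| = 22164 kW = 79791 MJ/h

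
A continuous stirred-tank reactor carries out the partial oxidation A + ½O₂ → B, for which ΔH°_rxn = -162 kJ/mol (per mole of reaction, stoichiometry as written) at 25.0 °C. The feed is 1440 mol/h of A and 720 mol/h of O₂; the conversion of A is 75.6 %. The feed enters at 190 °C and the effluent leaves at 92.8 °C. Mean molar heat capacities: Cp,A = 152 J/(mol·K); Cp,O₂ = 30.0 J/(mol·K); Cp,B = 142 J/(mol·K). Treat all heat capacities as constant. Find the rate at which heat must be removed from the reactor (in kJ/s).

Extent of reaction ξ = 0.756 × 1440 = 1088.6 mol/h
Reaction term: ξ·ΔH°_rxn = 1088.6 × -162 = -176360 kJ/h
Sensible, feed 190→25 °C: -39679 kJ/h
Outlet flows (mol/h): A 351.36, O₂ 175.68, B 1088.6
Sensible, products 25→92.8 °C: 14459 kJ/h
Q = ΔH = -201580 kJ/h = -55.994 kW
Heat removed = 55.994 kJ/s

Q_out = 56.0 kJ/s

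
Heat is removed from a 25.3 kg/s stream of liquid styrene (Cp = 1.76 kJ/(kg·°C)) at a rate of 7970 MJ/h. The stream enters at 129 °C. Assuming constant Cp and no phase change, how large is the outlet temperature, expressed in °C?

T_out = 79.3 °C

Q = 7970 MJ/h = 2213.9 kJ/s
ΔT = Q/(ṁ·Cp) = 2213.9/(25.3×1.76) = 49.719 K
T_out = 129 − 49.719 = 79.281 °C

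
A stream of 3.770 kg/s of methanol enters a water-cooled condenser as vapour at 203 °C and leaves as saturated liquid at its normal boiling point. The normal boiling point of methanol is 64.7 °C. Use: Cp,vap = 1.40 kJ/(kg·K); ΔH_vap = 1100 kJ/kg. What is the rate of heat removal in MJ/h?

vapour 203→64.7 °C: -193.62 kJ/kg
condensation at 64.7 °C: -1100 kJ/kg
Δh = -193.62 + -1100 = -1293.6 kJ/kg
Q = ṁ·Δh = 3.770 kg/s × -1293.6 kJ/kg = -4876.9 kJ/s
|Q| = 4876.9 kW = 17557 MJ/h

Q_c = 17600 MJ/h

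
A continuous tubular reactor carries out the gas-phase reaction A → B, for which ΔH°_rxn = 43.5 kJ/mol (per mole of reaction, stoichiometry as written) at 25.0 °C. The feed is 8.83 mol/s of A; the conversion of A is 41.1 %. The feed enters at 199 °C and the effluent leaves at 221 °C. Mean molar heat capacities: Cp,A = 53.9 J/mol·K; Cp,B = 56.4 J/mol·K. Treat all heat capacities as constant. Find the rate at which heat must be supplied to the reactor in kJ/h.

Extent of reaction ξ = 0.411 × 8.83 = 3.6291 mol/s
Reaction term: ξ·ΔH°_rxn = 3.6291 × 43.5 = 157.87 kJ/s
Sensible, feed 199→25 °C: -82.813 kJ/s
Outlet flows (mol/s): A 5.2009, B 3.6291
Sensible, products 25→221 °C: 95.062 kJ/s
Q = ΔH = 170.12 kJ/s = 170.12 kW
Heat supplied = 612420 kJ/h

Q_in = 612000 kJ/h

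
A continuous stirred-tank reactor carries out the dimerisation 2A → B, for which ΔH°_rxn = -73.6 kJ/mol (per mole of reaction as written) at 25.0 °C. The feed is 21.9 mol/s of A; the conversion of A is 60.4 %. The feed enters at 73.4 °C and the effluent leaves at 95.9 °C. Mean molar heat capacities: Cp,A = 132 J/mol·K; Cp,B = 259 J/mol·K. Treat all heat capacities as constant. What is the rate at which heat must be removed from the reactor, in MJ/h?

Q_out = 1530 MJ/h

Extent of reaction ξ = 0.604 × 21.9 / 2 = 6.6138 mol/s
Reaction term: ξ·ΔH°_rxn = 6.6138 × -73.6 = -486.78 kJ/s
Sensible, feed 73.4→25 °C: -139.91 kJ/s
Outlet flows (mol/s): A 8.6724, B 6.6138
Sensible, products 25→95.9 °C: 202.61 kJ/s
Q = ΔH = -424.08 kJ/s = -424.08 kW
Heat removed = 1526.7 MJ/h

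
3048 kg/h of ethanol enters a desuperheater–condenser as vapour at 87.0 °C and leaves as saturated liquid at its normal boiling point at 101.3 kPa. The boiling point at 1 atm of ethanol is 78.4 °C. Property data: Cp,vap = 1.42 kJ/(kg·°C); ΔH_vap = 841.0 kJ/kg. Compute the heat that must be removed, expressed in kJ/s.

vapour 87.0→78.4 °C: -12.212 kJ/kg
condensation at 78.4 °C: -841 kJ/kg
Δh = -12.212 + -841 = -853.21 kJ/kg
Q = ṁ·Δh = 3048 kg/h × -853.21 kJ/kg = -2.6006e+06 kJ/h
|Q| = 722.39 kW

Q_c = 722 kJ/s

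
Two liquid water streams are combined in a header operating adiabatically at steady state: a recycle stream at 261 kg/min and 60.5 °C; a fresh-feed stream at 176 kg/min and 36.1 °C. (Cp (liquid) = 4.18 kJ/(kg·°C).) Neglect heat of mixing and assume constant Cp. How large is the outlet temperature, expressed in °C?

T_out = 50.7 °C

No heat crosses the boundary, so H_out = H_in.
Σ ṁᵢCp,ᵢTᵢ = 261×4.18×60.5 + 176×4.18×36.1 = 92562
Σ ṁᵢCp,ᵢ = 261×4.18 + 176×4.18 = 1826.7
T_out = 92562 / 1826.7 = 50.673 °C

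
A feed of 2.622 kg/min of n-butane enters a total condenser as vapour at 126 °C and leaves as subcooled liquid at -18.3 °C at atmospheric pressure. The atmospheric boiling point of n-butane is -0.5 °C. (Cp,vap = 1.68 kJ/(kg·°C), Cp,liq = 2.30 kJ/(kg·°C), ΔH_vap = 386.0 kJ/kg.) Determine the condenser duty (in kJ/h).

Q_c = 101000 kJ/h

vapour 126→-0.5 °C: -212.52 kJ/kg
condensation at -0.5 °C: -386 kJ/kg
liquid -0.5→-18.3 °C: -40.94 kJ/kg
Δh = -212.52 + -386 + -40.94 = -639.46 kJ/kg
Q = ṁ·Δh = 2.622 kg/min × -639.46 kJ/kg = -1676.7 kJ/min
|Q| = 27.944 kW = 100600 kJ/h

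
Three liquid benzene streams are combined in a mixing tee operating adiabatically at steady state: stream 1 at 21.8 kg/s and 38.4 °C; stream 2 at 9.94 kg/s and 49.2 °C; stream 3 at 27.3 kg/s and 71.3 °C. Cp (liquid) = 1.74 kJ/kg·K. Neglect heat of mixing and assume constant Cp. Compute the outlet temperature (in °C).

T_out = 55.4 °C

Adiabatic, steady state ⇒ Σ ṁᵢCp,ᵢ(T_out − Tᵢ) = 0
T_out = Σ ṁᵢCp,ᵢTᵢ / Σ ṁᵢCp,ᵢ
      = 5694.4 / 102.73 = 55.431 °C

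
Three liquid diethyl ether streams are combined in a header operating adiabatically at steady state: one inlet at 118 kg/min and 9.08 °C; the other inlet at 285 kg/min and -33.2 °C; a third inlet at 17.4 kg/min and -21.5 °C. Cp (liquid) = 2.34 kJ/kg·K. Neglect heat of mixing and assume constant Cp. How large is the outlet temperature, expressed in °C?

T_out = -20.8 °C

No heat crosses the boundary, so H_out = H_in.
Σ ṁᵢCp,ᵢTᵢ = 118×2.34×9.08 + 285×2.34×-33.2 + 17.4×2.34×-21.5 = -20509
Σ ṁᵢCp,ᵢ = 118×2.34 + 285×2.34 + 17.4×2.34 = 983.74
T_out = -20509 / 983.74 = -20.848 °C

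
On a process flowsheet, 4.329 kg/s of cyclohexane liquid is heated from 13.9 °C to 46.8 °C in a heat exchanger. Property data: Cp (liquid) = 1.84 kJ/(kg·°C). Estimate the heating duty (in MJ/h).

Q = ṁ·Cp·ΔT = 4.329 × 1.84 × (46.8 − 13.9) = 262.06 kJ/s
Heating duty = 943.42 MJ/h

Q = 943 MJ/h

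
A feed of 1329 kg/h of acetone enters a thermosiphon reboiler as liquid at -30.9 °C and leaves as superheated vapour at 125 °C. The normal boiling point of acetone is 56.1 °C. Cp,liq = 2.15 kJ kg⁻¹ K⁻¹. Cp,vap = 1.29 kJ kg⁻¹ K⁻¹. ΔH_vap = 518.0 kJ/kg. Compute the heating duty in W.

Q = 293000 W

liquid -30.9→56.1 °C: 187.05 kJ/kg
vaporisation at 56.1 °C: 518 kJ/kg
vapour 56.1→125 °C: 88.881 kJ/kg
Δh = 187.05 + 518 + 88.881 = 793.93 kJ/kg
Q = ṁ·Δh = 1329 kg/h × 793.93 kJ/kg = 1.0551e+06 kJ/h
|Q| = 293.09 kW = 293090 W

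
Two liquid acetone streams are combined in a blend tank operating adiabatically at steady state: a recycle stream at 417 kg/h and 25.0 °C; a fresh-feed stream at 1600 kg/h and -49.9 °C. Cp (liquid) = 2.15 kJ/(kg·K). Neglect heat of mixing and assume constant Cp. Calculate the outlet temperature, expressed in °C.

No heat crosses the boundary, so H_out = H_in.
Σ ṁᵢCp,ᵢTᵢ = 417×2.15×25.0 + 1600×2.15×-49.9 = -149240
Σ ṁᵢCp,ᵢ = 417×2.15 + 1600×2.15 = 4336.6
T_out = -149240 / 4336.6 = -34.415 °C

T_out = -34.4 °C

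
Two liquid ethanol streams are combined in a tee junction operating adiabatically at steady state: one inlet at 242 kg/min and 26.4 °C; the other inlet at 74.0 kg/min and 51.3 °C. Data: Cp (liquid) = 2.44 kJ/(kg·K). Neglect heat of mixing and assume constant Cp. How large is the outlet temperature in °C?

T_out = 32.2 °C

Energy balance with Q = 0: Σ ṁᵢCp,ᵢ(T_out − Tᵢ) = 0
T_out = Σ ṁᵢCp,ᵢTᵢ / Σ ṁᵢCp,ᵢ
      = 24851 / 771.04 = 32.231 °C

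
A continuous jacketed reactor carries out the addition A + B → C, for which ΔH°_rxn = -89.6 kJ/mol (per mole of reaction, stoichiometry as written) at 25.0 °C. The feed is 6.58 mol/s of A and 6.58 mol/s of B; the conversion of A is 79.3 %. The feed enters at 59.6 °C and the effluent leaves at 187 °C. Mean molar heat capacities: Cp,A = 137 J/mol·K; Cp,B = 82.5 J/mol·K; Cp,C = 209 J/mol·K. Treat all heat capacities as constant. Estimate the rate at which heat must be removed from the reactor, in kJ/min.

Extent of reaction ξ = 0.793 × 6.58 = 5.2179 mol/s
Reaction term: ξ·ΔH°_rxn = 5.2179 × -89.6 = -467.53 kJ/s
Sensible, feed 59.6→25 °C: -49.973 kJ/s
Outlet flows (mol/s): A 1.3621, B 1.3621, C 5.2179
Sensible, products 25→187 °C: 225.1 kJ/s
Q = ΔH = -292.4 kJ/s = -292.4 kW
Heat removed = 17544 kJ/min

Q_out = 17500 kJ/min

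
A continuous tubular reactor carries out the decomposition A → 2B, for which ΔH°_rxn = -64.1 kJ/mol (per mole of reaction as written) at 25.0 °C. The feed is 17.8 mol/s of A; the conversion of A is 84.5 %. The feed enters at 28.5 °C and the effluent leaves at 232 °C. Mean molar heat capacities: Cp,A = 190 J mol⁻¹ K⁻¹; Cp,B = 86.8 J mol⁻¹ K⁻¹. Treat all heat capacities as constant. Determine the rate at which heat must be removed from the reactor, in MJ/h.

Extent of reaction ξ = 0.845 × 17.8 = 15.041 mol/s
Reaction term: ξ·ΔH°_rxn = 15.041 × -64.1 = -964.13 kJ/s
Sensible, feed 28.5→25 °C: -11.837 kJ/s
Outlet flows (mol/s): A 2.759, B 30.082
Sensible, products 25→232 °C: 649.01 kJ/s
Q = ΔH = -326.95 kJ/s = -326.95 kW
Heat removed = 1177 MJ/h

Q_out = 1180 MJ/h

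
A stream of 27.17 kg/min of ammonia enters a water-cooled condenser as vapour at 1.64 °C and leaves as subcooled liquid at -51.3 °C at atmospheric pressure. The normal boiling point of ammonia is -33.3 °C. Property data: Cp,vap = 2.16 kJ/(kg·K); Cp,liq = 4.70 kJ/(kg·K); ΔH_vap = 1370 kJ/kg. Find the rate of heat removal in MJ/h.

Q_c = 2490 MJ/h

vapour 1.64→-33.3 °C: -75.47 kJ/kg
condensation at -33.3 °C: -1370 kJ/kg
liquid -33.3→-51.3 °C: -84.6 kJ/kg
Δh = -75.47 + -1370 + -84.6 = -1530.1 kJ/kg
Q = ṁ·Δh = 27.17 kg/min × -1530.1 kJ/kg = -41572 kJ/min
|Q| = 692.87 kW = 2494.3 MJ/h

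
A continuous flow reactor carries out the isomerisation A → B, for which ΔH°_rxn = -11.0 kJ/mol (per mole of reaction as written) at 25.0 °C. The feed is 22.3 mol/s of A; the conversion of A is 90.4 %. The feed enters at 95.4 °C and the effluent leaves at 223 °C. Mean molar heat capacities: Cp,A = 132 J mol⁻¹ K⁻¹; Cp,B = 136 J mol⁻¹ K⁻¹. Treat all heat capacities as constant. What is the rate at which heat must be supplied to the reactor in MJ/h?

Q_in = 611 MJ/h

Extent of reaction ξ = 0.904 × 22.3 = 20.159 mol/s
Reaction term: ξ·ΔH°_rxn = 20.159 × -11.0 = -221.75 kJ/s
Sensible, feed 95.4→25 °C: -207.23 kJ/s
Outlet flows (mol/s): A 2.1408, B 20.159
Sensible, products 25→223 °C: 598.8 kJ/s
Q = ΔH = 169.82 kJ/s = 169.82 kW
Heat supplied = 611.35 MJ/h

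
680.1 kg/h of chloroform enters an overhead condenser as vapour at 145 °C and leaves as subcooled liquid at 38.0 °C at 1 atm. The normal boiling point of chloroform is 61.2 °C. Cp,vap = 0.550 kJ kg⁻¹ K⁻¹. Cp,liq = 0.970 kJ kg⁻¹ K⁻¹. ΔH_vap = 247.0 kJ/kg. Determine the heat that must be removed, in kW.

Q_c = 59.6 kW

vapour 145→61.2 °C: -46.09 kJ/kg
condensation at 61.2 °C: -247 kJ/kg
liquid 61.2→38.0 °C: -22.504 kJ/kg
Δh = -46.09 + -247 + -22.504 = -315.59 kJ/kg
Q = ṁ·Δh = 680.1 kg/h × -315.59 kJ/kg = -214640 kJ/h
|Q| = 59.621 kW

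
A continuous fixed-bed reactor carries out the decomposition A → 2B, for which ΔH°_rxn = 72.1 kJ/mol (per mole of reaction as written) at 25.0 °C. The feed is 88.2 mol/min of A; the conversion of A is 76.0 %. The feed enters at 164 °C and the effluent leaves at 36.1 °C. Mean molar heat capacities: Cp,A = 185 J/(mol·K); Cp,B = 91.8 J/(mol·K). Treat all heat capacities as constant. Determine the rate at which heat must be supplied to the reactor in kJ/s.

Extent of reaction ξ = 0.760 × 88.2 = 67.032 mol/min
Reaction term: ξ·ΔH°_rxn = 67.032 × 72.1 = 4833 kJ/min
Sensible, feed 164→25 °C: -2268.1 kJ/min
Outlet flows (mol/min): A 21.168, B 134.06
Sensible, products 25→36.1 °C: 180.08 kJ/min
Q = ΔH = 2745 kJ/min = 45.75 kW
Heat supplied = 45.75 kJ/s

Q_in = 45.8 kJ/s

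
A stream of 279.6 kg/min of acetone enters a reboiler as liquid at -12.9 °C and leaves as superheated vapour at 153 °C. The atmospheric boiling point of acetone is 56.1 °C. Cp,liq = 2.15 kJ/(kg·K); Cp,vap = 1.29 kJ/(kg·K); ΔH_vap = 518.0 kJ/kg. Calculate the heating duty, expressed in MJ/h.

liquid -12.9→56.1 °C: 148.35 kJ/kg
vaporisation at 56.1 °C: 518 kJ/kg
vapour 56.1→153 °C: 125 kJ/kg
Δh = 148.35 + 518 + 125 = 791.35 kJ/kg
Q = ṁ·Δh = 279.6 kg/min × 791.35 kJ/kg = 221260 kJ/min
|Q| = 3687.7 kW = 13276 MJ/h

Q = 13300 MJ/h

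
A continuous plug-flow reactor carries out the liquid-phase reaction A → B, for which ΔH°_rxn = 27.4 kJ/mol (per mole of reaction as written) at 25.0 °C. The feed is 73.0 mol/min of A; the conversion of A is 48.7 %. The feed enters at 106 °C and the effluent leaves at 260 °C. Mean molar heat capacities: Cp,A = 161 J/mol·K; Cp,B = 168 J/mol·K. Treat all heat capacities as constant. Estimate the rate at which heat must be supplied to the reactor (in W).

Extent of reaction ξ = 0.487 × 73.0 = 35.551 mol/min
Reaction term: ξ·ΔH°_rxn = 35.551 × 27.4 = 974.1 kJ/min
Sensible, feed 106→25 °C: -951.99 kJ/min
Outlet flows (mol/min): A 37.449, B 35.551
Sensible, products 25→260 °C: 2820.4 kJ/min
Q = ΔH = 2842.5 kJ/min = 47.376 kW
Heat supplied = 47376 W

Q_in = 47400 W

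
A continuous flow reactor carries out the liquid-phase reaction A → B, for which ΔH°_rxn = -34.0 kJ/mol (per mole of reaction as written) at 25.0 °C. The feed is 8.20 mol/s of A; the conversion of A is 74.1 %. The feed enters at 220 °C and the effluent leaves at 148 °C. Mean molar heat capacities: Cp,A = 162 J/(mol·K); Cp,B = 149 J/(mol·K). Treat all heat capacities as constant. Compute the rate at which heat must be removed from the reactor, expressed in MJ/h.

Extent of reaction ξ = 0.741 × 8.20 = 6.0762 mol/s
Reaction term: ξ·ΔH°_rxn = 6.0762 × -34.0 = -206.59 kJ/s
Sensible, feed 220→25 °C: -259.04 kJ/s
Outlet flows (mol/s): A 2.1238, B 6.0762
Sensible, products 25→148 °C: 153.68 kJ/s
Q = ΔH = -311.95 kJ/s = -311.95 kW
Heat removed = 1123 MJ/h

Q_out = 1120 MJ/h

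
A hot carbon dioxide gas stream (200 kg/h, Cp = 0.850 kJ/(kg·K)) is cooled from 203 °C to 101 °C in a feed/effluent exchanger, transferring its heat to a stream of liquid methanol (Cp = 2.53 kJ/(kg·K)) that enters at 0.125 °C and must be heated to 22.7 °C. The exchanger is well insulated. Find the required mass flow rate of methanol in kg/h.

ṁ_c = 304 kg/h

Heat released by hot stream: Q = 200 × 0.850 × (203 − 101) = 17340 kJ/h
Energy balance on cold side (adiabatic exchanger): Q = ṁ_c·Cp_c·(T_c,out − T_c,in)
ṁ_c = 17340 / [2.53 × (22.7 − 0.125)] = 303.6 kg/h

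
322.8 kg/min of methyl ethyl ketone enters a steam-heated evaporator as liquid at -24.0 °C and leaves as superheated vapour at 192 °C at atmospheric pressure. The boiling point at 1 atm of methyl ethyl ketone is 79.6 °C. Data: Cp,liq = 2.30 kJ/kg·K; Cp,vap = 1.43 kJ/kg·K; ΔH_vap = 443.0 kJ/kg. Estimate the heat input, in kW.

Q = 4530 kW

liquid -24.0→79.6 °C: 238.28 kJ/kg
vaporisation at 79.6 °C: 443 kJ/kg
vapour 79.6→192 °C: 160.73 kJ/kg
Δh = 238.28 + 443 + 160.73 = 842.01 kJ/kg
Q = ṁ·Δh = 322.8 kg/min × 842.01 kJ/kg = 271800 kJ/min
|Q| = 4530 kW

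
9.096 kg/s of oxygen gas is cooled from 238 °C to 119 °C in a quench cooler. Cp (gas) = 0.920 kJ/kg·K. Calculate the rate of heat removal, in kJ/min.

Q_c = 59700 kJ/min

Q = ṁ·Cp·ΔT = 9.096 × 0.920 × (119 − 238) = -995.83 kJ/s
Cooling duty = 59750 kJ/min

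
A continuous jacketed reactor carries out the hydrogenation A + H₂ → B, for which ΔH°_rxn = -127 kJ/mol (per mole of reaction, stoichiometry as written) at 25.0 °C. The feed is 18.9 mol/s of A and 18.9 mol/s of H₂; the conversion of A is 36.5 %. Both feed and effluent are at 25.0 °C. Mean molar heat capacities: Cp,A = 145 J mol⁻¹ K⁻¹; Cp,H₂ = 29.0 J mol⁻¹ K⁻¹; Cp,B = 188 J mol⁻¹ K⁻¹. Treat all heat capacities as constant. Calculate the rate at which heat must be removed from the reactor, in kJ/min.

Extent of reaction ξ = 0.365 × 18.9 = 6.8985 mol/s
Reaction term: ξ·ΔH°_rxn = 6.8985 × -127 = -876.11 kJ/s
Q = ΔH = -876.11 kJ/s = -876.11 kW
Heat removed = 52567 kJ/min

Q_out = 52600 kJ/min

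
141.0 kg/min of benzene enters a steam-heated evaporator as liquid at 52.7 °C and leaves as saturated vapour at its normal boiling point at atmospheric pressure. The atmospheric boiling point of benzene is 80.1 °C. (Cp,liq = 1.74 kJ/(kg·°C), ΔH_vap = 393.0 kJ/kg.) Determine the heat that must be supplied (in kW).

Q = 1040 kW

liquid 52.7→80.1 °C: 47.676 kJ/kg
vaporisation at 80.1 °C: 393 kJ/kg
Δh = 47.676 + 393 = 440.68 kJ/kg
Q = ṁ·Δh = 141.0 kg/min × 440.68 kJ/kg = 62135 kJ/min
|Q| = 1035.6 kW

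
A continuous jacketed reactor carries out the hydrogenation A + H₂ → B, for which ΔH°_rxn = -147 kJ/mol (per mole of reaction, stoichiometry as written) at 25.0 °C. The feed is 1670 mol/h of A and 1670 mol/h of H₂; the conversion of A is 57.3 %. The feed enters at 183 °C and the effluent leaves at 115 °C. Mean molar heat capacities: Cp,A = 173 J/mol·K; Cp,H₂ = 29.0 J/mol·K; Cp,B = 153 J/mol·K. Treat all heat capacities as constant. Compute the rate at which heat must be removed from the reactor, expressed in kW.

Extent of reaction ξ = 0.573 × 1670 = 956.91 mol/h
Reaction term: ξ·ΔH°_rxn = 956.91 × -147 = -140670 kJ/h
Sensible, feed 183→25 °C: -53300 kJ/h
Outlet flows (mol/h): A 713.09, H₂ 713.09, B 956.91
Sensible, products 25→115 °C: 26141 kJ/h
Q = ΔH = -167820 kJ/h = -46.618 kW
Heat removed = 46.618 kW

Q_out = 46.6 kW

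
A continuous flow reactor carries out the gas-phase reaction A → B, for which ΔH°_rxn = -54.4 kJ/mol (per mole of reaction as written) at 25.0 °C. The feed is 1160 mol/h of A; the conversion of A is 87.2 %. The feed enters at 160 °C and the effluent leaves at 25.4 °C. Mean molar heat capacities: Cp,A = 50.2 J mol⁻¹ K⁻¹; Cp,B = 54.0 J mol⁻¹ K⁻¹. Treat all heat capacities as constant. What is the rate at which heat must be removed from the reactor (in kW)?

Extent of reaction ξ = 0.872 × 1160 = 1011.5 mol/h
Reaction term: ξ·ΔH°_rxn = 1011.5 × -54.4 = -55027 kJ/h
Sensible, feed 160→25 °C: -7861.3 kJ/h
Outlet flows (mol/h): A 148.48, B 1011.5
Sensible, products 25→25.4 °C: 24.83 kJ/h
Q = ΔH = -62863 kJ/h = -17.462 kW
Heat removed = 17.462 kW

Q_out = 17.5 kW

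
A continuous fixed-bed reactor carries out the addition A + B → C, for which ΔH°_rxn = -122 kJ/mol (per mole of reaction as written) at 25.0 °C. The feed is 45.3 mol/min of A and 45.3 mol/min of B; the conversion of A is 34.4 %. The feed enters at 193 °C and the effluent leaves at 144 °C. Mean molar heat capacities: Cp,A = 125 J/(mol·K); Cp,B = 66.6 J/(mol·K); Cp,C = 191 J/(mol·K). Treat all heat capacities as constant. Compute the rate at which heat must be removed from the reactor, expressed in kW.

Extent of reaction ξ = 0.344 × 45.3 = 15.583 mol/min
Reaction term: ξ·ΔH°_rxn = 15.583 × -122 = -1901.2 kJ/min
Sensible, feed 193→25 °C: -1458.2 kJ/min
Outlet flows (mol/min): A 29.717, B 29.717, C 15.583
Sensible, products 25→144 °C: 1031.7 kJ/min
Q = ΔH = -2327.6 kJ/min = -38.793 kW
Heat removed = 38.793 kW

Q_out = 38.8 kW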